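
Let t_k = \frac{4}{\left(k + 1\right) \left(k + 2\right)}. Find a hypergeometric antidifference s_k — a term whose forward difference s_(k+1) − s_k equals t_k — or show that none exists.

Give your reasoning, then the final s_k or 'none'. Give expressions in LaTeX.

Step 1: r(k) = (k + 1)/(k + 3).
A = k + 1, B = k + 3, C = 1.
Solve (k + 1)·f(k+1) − (k + 2)·f(k) = 1.
Bound: deg f ≤ 1.
Match coefficients ⇒ f(k) = k.
R(k) = B(k−1)·f(k)/C(k) = k*(k + 2); s_k = R·t_k = 4*k/(k + 1).
Δs = 4/(k**2 + 3*k + 2), as required.

s_k = \frac{4 k}{k + 1}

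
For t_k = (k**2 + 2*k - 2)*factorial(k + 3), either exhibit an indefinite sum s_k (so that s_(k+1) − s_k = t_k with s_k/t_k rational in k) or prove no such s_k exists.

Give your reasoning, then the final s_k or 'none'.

s_k = (k - 2)*factorial(k + 3)

Ratio r(k) = (k + 4)*(2*k + (k + 1)**2)/(k**2 + 2*k - 2).
Gosper form: A/B · C(k+1)/C(k) with A=k + 4, B=1, C=k**2 + 2*k - 2.
Need (k + 4)·f(k+1) − (1)·f(k) = k**2 + 2*k - 2.
Degrees (1,0,2) ⇒ d ≤ 1.
Solve for f: f(k) = k - 2 (degree 1 ≤ 1).
Then R = B(k−1)f/C = (k - 2)/(k**2 + 2*k - 2), so s_k = R(k)·t_k = (k - 2)*factorial(k + 3).
s_(k+1) − s_k = (k**2 + 2*k - 2)*factorial(k + 3) = t_k.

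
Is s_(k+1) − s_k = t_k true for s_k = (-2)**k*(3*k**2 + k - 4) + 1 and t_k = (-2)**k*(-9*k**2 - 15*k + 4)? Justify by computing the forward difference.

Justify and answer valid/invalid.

s_(k+1) = (-2)**(k + 1)*(k + 3*(k + 1)**2 - 3) + 1
s_(k+1) − s_k = (-2)**k*(-9*k**2 - 15*k + 4)
(s_(k+1) − s_k) − t_k = 0

Valid: the claim telescopes to t_k.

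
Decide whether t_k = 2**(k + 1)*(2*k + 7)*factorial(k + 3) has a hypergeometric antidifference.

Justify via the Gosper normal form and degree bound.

Yes. s_k = 2**(k + 1)*factorial(k + 3).

r(k) = 2*(k + 4)*(2*k + 9)/(2*k + 7) after simplifying.
Normal form (A,B,C) = (2*k + 8, 1, k + 7/2).
Set up (2*k + 8)·f(k+1) − (1)·f(k) − (k + 7/2) = 0.
deg f ≤ 0 (via 1,0,1).
Coefficient equations give f(k) = 1/2.
Certificate R = B(k−1)f/C = 1/(2*k + 7) gives s_k = 2**(k + 1)*factorial(k + 3).
s_(k+1) − s_k = 2**(k + 1)*(2*k + 7)*factorial(k + 3) = t_k.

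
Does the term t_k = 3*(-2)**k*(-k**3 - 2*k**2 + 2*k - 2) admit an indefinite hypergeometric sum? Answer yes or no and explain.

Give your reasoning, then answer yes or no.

t_(k+1)/t_k = 2*(2*k - (k + 1)**3 - 2*(k + 1)**2)/(k**3 + 2*k**2 - 2*k + 2).
Factor: A=-2; B=1; C=k**3 + 2*k**2 - 2*k + 2.
Key eq: (-2)·f(k+1) = (1)·f(k) + (k**3 + 2*k**2 - 2*k + 2).
From deg A=0, deg B=0, deg C=3: d=3.
A polynomial solution: f(k) = -(k**3 - 4*k + 4)/3.
So s_k = (B(k−1)f/C)·t_k = (-(k**3 - 4*k + 4)/(3*(k**3 + 2*k**2 - 2*k + 2)))·t_k = (-2)**k*(k**3 - 4*k + 4).
Verify: (-2)**k*(-k**3 + 12*k - 2*(k + 1)**3 - 4) matches t_k.

Yes. s_k = (-2)**k*(k**3 - 4*k + 4).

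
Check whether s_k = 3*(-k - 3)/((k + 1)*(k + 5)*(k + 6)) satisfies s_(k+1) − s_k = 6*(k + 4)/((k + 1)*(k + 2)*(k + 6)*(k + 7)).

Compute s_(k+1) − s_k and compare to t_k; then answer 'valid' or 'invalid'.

Invalid: residual 18*(-k - 3)/(k**5 + 21*k**4 + 163*k**3 + 567*k**2 + 844*k + 420) ≠ 0.

s_(k+1) = 3*(-k - 4)/((k + 2)*(k + 6)*(k + 7))
s_(k+1) − s_k = 6*(k**2 + 6*k + 11)/(k**5 + 21*k**4 + 163*k**3 + 567*k**2 + 844*k + 420)
(s_(k+1) − s_k) − t_k = 18*(-k - 3)/(k**5 + 21*k**4 + 163*k**3 + 567*k**2 + 844*k + 420)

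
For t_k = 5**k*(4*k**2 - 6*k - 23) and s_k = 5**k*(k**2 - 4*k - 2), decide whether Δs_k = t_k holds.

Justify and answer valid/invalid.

Valid — Δs_k = t_k.

s_(k+1) = 5**(k + 1)*(k**2 - 2*k - 5)
s_(k+1) − s_k = 5**k*(4*k**2 - 6*k - 23)
(s_(k+1) − s_k) − t_k = 0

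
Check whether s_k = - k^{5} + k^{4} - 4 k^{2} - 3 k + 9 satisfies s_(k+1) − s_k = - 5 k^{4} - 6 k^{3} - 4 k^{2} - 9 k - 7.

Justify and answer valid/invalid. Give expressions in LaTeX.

s_(k+1) = -3*k - (k + 1)**5 + (k + 1)**4 - 4*(k + 1)**2 + 6
s_(k+1) − s_k = -5*k**4 - 6*k**3 - 4*k**2 - 9*k - 7
(s_(k+1) − s_k) − t_k = 0

Valid — Δs_k = t_k.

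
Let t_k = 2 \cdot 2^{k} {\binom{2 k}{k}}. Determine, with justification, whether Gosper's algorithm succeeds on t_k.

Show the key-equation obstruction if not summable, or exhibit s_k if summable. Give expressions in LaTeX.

No — t_k has no hypergeometric antidifference.

The ratio is 4*(2*k + 1)/(k + 1).
So A=8*k + 4 and B=k + 1, with C=1.
Set up (8*k + 4)·f(k+1) − (k)·f(k) − (1) = 0.
deg f ≤ -1 (via 1,1,0).
Bound -1 < 0, so the key equation has no polynomial solution.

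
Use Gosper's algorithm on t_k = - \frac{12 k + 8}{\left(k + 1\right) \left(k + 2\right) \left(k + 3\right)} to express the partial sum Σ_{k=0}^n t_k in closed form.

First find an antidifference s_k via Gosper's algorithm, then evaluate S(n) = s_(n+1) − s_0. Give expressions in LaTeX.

S(n) = \frac{- 5 n^{2} - 13 n - 8}{n^{2} + 5 n + 6}

The ratio is (k + 1)*(3*k + 5)/((k + 4)*(3*k + 2)).
Factor: A=k + 1; B=k + 4; C=k + 2/3.
f must satisfy (k + 1)·f(k+1) − (k + 3)·f(k) = k + 2/3.
deg f ≤ 2 (via 1,1,1).
Match coefficients ⇒ f(k) = k*(5*k + 3)/12.
R(k) = B(k−1)·f(k)/C(k) = k*(k + 3)*(5*k + 3)/(4*(3*k + 2)); s_k = R·t_k = -k*(5*k + 3)/((k + 1)*(k + 2)).
Verify: 4*(-3*k - 2)/(k**3 + 6*k**2 + 11*k + 6) matches t_k.
s_(n+1) = (-5*n**2 - 13*n - 8)/(n**2 + 5*n + 6) and s_(0) = 0, so S(n) = (-5*n**2 - 13*n - 8)/(n**2 + 5*n + 6).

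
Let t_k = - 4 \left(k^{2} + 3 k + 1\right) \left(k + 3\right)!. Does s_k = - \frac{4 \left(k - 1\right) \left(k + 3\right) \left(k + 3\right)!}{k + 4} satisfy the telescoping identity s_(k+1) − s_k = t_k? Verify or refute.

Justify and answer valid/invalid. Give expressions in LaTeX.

s_(k+1) = -4*k*(k + 4)*factorial(k + 4)/(k + 5)
s_(k+1) − s_k = -4*(k**4 + 11*k**3 + 41*k**2 + 57*k + 15)*factorial(k + 3)/((k + 4)*(k + 5))
(s_(k+1) − s_k) − t_k = 4*(k**3 + 7*k**2 + 12*k + 5)*factorial(k + 3)/((k + 4)*(k + 5))

Invalid: residual \frac{4 \left(k^{3} + 7 k^{2} + 12 k + 5\right) \left(k + 3\right)!}{\left(k + 4\right) \left(k + 5\right)} ≠ 0.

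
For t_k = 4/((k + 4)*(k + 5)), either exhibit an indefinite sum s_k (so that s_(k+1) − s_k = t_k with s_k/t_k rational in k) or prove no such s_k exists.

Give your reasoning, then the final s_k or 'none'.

s_k = k/(k + 4)

r(k) = (k + 4)/(k + 6) after simplifying.
Gosper form: A/B · C(k+1)/C(k) with A=k + 4, B=k + 6, C=1.
Solve (k + 4)·f(k+1) − (k + 5)·f(k) = 1.
d = 1 from the (1,1,0) case.
Coefficient equations give f(k) = k/4.
Get s_k = R·t_k = k/(k + 4) with R(k) = B(k−1)f(k)/C(k) = k*(k + 5)/4.
s_(k+1) − s_k = 4/(k**2 + 9*k + 20) = t_k.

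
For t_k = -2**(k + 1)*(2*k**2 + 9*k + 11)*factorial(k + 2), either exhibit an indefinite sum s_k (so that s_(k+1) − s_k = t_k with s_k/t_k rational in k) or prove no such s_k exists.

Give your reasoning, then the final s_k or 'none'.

Step 1: r(k) = 2*(2*k**3 + 19*k**2 + 61*k + 66)/(2*k**2 + 9*k + 11).
Factor: A=2*k + 6; B=1; C=k**2 + 9*k/2 + 11/2.
f must satisfy (2*k + 6)·f(k+1) − (1)·f(k) = k**2 + 9*k/2 + 11/2.
Degrees (1,0,2) ⇒ d ≤ 1.
A polynomial solution: f(k) = (k + 1)/2.
So s_k = (B(k−1)f/C)·t_k = ((k + 1)/(2*k**2 + 9*k + 11))·t_k = -2**(k + 1)*(k + 1)*factorial(k + 2).
Verify: -2**(k + 1)*(2*k**2 + 9*k + 11)*factorial(k + 2) matches t_k.

s_k = -2**(k + 1)*(k + 1)*factorial(k + 2)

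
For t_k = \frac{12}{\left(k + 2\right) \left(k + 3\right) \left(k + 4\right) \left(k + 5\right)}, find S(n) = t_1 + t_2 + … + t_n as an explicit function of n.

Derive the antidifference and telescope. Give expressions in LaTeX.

Step 1: r(k) = (k + 2)/(k + 6).
A = k + 2, B = k + 6, C = 1.
f must satisfy (k + 2)·f(k+1) − (k + 5)·f(k) = 1.
Bound: deg f ≤ 3.
A polynomial solution: f(k) = k*(k**2 + 9*k + 26)/72.
Certificate R = B(k−1)f/C = k*(k + 5)*(k**2 + 9*k + 26)/72 gives s_k = k*(k**2 + 9*k + 26)/(6*(k + 2)*(k + 3)*(k + 4)).
Check: Δs_k = 12/(k**4 + 14*k**3 + 71*k**2 + 154*k + 120). ✓
Telescope: S(n) = s_(n+1) − s_(1) = (n**3 + 12*n**2 + 47*n + 36)/(6*(n**3 + 12*n**2 + 47*n + 60)) − (1/10) = n*(n**2 + 12*n + 47)/(15*(n**3 + 12*n**2 + 47*n + 60)).

S(n) = \frac{n \left(n^{2} + 12 n + 47\right)}{15 \left(n^{3} + 12 n^{2} + 47 n + 60\right)}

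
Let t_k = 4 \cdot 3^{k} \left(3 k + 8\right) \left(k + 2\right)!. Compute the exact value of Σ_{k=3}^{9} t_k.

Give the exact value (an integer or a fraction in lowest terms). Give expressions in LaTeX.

Σ = 113138261900640

t_(k+1)/t_k = 3*(k + 3)*(3*k + 11)/(3*k + 8).
A = 3*k + 9, B = 1, C = k + 8/3.
Need (3*k + 9)·f(k+1) − (1)·f(k) = k + 8/3.
Degrees (1,0,1) ⇒ d ≤ 0.
Solving with deg f ≤ 0: f(k) = 1/3.
R(k) = B(k−1)·f(k)/C(k) = 1/(3*k + 8); s_k = R·t_k = 4*3**k*factorial(k + 2).
Check: Δs_k = 4*3**k*(3*k + 8)*factorial(k + 2). ✓
Evaluate s at k=10 and k=3: 113138261913600 and 12960; difference 113138261900640.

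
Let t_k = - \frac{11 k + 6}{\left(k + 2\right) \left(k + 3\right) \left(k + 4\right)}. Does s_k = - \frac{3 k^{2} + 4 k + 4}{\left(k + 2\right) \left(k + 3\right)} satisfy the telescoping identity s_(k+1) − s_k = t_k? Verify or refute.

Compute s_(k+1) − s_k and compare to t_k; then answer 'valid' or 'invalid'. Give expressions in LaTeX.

s_(k+1) = (-4*k - 3*(k + 1)**2 - 8)/((k + 3)*(k + 4))
s_(k+1) − s_k = (-11*k - 6)/(k**3 + 9*k**2 + 26*k + 24)
(s_(k+1) − s_k) − t_k = 0

valid (s_(k+1) − s_k reduces to t_k)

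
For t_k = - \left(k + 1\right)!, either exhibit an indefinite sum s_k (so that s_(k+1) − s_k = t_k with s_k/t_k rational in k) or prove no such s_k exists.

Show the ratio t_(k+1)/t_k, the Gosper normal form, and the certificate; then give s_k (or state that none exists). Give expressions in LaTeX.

r(k) = k + 2 after simplifying.
Gosper form: A/B · C(k+1)/C(k) with A=k + 2, B=1, C=1.
Need (k + 2)·f(k+1) − (1)·f(k) = 1.
Degrees (1,0,0) ⇒ d ≤ -1.
Bound -1 < 0, so the key equation has no polynomial solution.

none — t_k is not Gosper-summable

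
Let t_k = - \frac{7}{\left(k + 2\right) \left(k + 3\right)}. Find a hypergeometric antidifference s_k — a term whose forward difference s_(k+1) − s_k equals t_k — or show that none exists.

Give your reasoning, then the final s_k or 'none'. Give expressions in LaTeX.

r(k) = (k + 2)/(k + 4) after simplifying.
Factor: A=k + 2; B=k + 4; C=1.
Solve (k + 2)·f(k+1) − (k + 3)·f(k) = 1.
From deg A=1, deg B=1, deg C=0: d=1.
A polynomial solution: f(k) = k/2.
So s_k = (B(k−1)f/C)·t_k = (k*(k + 3)/2)·t_k = -7*k/(2*k + 4).
Check: Δs_k = -7/(k**2 + 5*k + 6). ✓

s_k = - \frac{7 k}{2 k + 4}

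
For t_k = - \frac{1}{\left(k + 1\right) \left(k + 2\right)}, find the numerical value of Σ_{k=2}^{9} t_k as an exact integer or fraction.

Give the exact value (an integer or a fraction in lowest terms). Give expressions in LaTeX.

Σ = -8/33

Compute t_(k+1)/t_k: get (k + 1)/(k + 3).
A = k + 1, B = k + 3, C = 1.
f must satisfy (k + 1)·f(k+1) − (k + 2)·f(k) = 1.
d = 1 from the (1,1,0) case.
Coefficient equations give f(k) = k.
Get s_k = R·t_k = -k/(k + 1) with R(k) = B(k−1)f(k)/C(k) = k*(k + 2).
Check: Δs_k = -1/(k**2 + 3*k + 2). ✓
Telescoping: Σ = s_(10) − s_(2) = -10/11 − (-2/3) = -8/33.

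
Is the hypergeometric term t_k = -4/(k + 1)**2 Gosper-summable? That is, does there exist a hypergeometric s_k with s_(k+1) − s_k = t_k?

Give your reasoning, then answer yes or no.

No; the coefficient equations for f are inconsistent.

The ratio is (k + 1)**2/(k + 2)**2.
Take A(k)=k**2 + 2*k + 1, B(k)=k**2 + 4*k + 4, C(k)=1.
Key eq: (k**2 + 2*k + 1)·f(k+1) = (k**2 + 2*k + 1)·f(k) + (1).
From deg A=2, deg B=2, deg C=0: d=0.
Put f(k) = c0: A·f(k+1) − B(k−1)·f(k) − C = -1; need -1 = 0 — inconsistent ⇒ no f, not summable.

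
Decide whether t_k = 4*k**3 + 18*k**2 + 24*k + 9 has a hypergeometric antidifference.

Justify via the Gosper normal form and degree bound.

The ratio is (4*k**3 + 30*k**2 + 72*k + 55)/(4*k**3 + 18*k**2 + 24*k + 9).
So A=1 and B=1, with C=k**3 + 9*k**2/2 + 6*k + 9/4.
Key eq: (1)·f(k+1) = (1)·f(k) + (k**3 + 9*k**2/2 + 6*k + 9/4).
From deg A=0, deg B=0, deg C=3: d=4.
A polynomial solution: f(k) = k**2*(k + 2)**2/4.
Then R = B(k−1)f/C = k**2*(k + 2)**2/((2*k + 3)*(2*k**2 + 6*k + 3)), so s_k = R(k)·t_k = k**2*(k**2 + 4*k + 4).
s_(k+1) − s_k = 4*k**3 + 18*k**2 + 24*k + 9 = t_k.

Yes. s_k = k**2*(k**2 + 4*k + 4).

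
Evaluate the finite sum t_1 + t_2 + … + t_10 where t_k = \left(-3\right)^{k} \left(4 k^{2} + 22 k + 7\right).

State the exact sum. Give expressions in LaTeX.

r(k) = 3*(-4*k**2 - 30*k - 33)/(4*k**2 + 22*k + 7) after simplifying.
Normal form (A,B,C) = (-3, 1, k**2 + 11*k/2 + 7/4).
Need (-3)·f(k+1) − (1)·f(k) = k**2 + 11*k/2 + 7/4.
From deg A=0, deg B=0, deg C=2: d=2.
Match coefficients ⇒ f(k) = -(k**2 + 4*k - 2)/4.
Then R = B(k−1)f/C = -(k**2 + 4*k - 2)/(4*k**2 + 22*k + 7), so s_k = R(k)·t_k = (-3)**k*(-k**2 - 4*k + 2).
Check: Δs_k = (-3)**k*(4*k**2 + 22*k + 7). ✓
Telescoping: Σ = s_(11) − s_(1) = 28874961 − (9) = 28874952.

Σ = 28874952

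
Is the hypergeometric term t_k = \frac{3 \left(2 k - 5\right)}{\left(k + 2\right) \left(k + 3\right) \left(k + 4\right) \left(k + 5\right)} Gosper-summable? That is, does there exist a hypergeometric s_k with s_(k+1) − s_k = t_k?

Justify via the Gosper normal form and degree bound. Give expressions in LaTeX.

Ratio r(k) = (k + 2)*(2*k - 3)/((k + 6)*(2*k - 5)).
Take A(k)=k + 2, B(k)=k + 6, C(k)=k - 5/2.
Need (k + 2)·f(k+1) − (k + 5)·f(k) = k - 5/2.
deg f ≤ 3 (via 1,1,1).
Solve for f: f(k) = -k*(k**2 + 9*k + 50)/48 (degree 3 ≤ 3).
Get s_k = R·t_k = k*(-k**2 - 9*k - 50)/(8*(k + 2)*(k + 3)*(k + 4)) with R(k) = B(k−1)f(k)/C(k) = -k*(k + 5)*(k**2 + 9*k + 50)/(24*(2*k - 5)).
Check: Δs_k = 3*(2*k - 5)/(k**4 + 14*k**3 + 71*k**2 + 154*k + 120). ✓

Yes. s_k = \frac{k \left(- k^{2} - 9 k - 50\right)}{8 \left(k + 2\right) \left(k + 3\right) \left(k + 4\right)}.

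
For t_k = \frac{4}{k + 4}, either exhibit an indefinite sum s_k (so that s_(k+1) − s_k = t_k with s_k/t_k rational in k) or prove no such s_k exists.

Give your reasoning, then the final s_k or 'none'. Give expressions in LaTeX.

r(k) = (k + 4)/(k + 5) after simplifying.
Take A(k)=k + 4, B(k)=k + 5, C(k)=1.
f must satisfy (k + 4)·f(k+1) − (k + 4)·f(k) = 1.
Bound: deg f ≤ 0.
Write f(k) = c0. Then LHS − RHS = -1, requiring -1 = 0: contradictory. No certificate.

none — t_k is not Gosper-summable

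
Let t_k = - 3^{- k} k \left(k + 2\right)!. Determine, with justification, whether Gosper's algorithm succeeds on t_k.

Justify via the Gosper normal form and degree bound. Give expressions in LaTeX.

Yes. s_k = - 3^{1 - k} \left(k + 2\right)!.

Ratio r(k) = (k + 1)*(k + 3)/(3*k).
Factor: A=k/3 + 1; B=1; C=k.
Key eq: (k/3 + 1)·f(k+1) = (1)·f(k) + (k).
Bound: deg f ≤ 0.
Solve for f: f(k) = 3 (degree 0 ≤ 0).
R(k) = B(k−1)·f(k)/C(k) = 3/k; s_k = R·t_k = -3**(1 - k)*factorial(k + 2).
Δs = -k*factorial(k + 2)/3**k, as required.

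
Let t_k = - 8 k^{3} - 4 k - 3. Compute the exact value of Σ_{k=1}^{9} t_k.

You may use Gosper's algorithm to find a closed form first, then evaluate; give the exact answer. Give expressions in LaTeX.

Σ = -16407

The ratio is (4*k + 8*(k + 1)**3 + 7)/(8*k**3 + 4*k + 3).
Factor: A=1; B=1; C=k**3 + k/2 + 3/8.
Key eq: (1)·f(k+1) = (1)·f(k) + (k**3 + k/2 + 3/8).
Bound: deg f ≤ 4.
Solving with deg f ≤ 4: f(k) = k*(2*k**3 - 4*k**2 + 4*k + 1)/8.
Certificate R = B(k−1)f/C = k*(2*k**3 - 4*k**2 + 4*k + 1)/((2*k + 1)*(4*k**2 - 2*k + 3)) gives s_k = k*(-2*k**3 + 4*k**2 - 4*k - 1).
s_(k+1) − s_k = -8*k**3 - 4*k - 3 = t_k.
Telescoping: Σ = s_(10) − s_(1) = -16410 − (-3) = -16407.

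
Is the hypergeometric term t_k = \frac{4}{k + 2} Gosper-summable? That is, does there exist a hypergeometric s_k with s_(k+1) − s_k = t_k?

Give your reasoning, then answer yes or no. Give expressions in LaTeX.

The ratio is (k + 2)/(k + 3).
Gosper form: A/B · C(k+1)/C(k) with A=k + 2, B=k + 3, C=1.
f must satisfy (k + 2)·f(k+1) − (k + 2)·f(k) = 1.
d = 0 from the (1,1,0) case.
f = c0 ⇒ A·f(k+1) − B(k−1)·f(k) − C = -1. The system {-1 = 0} is inconsistent; no antidifference.

No — t_k has no hypergeometric antidifference.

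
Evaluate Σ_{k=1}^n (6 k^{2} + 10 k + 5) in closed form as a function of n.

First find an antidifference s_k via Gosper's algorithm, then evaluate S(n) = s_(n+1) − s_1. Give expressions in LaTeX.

Compute t_(k+1)/t_k: get (6*k**2 + 22*k + 21)/(6*k**2 + 10*k + 5).
So A=1 and B=1, with C=k**2 + 5*k/3 + 5/6.
Key eq: (1)·f(k+1) = (1)·f(k) + (k**2 + 5*k/3 + 5/6).
Degrees (0,0,2) ⇒ d ≤ 3.
Match coefficients ⇒ f(k) = k*(2*k**2 + 2*k + 1)/6.
Get s_k = R·t_k = k*(2*k**2 + 2*k + 1) with R(k) = B(k−1)f(k)/C(k) = k*(2*k**2 + 2*k + 1)/(6*k**2 + 10*k + 5).
s_(k+1) − s_k = 6*k**2 + 10*k + 5 = t_k.
Σ_(k=1)^n t_k = s_(n+1) − s_(1) = (2*n**3 + 8*n**2 + 11*n + 5) − (5), i.e. n*(2*n**2 + 8*n + 11).

S(n) = n \left(2 n^{2} + 8 n + 11\right)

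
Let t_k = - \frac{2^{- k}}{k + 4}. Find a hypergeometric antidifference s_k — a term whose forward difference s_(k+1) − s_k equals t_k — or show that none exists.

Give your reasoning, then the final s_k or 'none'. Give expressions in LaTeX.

r(k) = (k + 4)/(2*(k + 5)) after simplifying.
Factor: A=k/2 + 2; B=k + 5; C=1.
Set up (k/2 + 2)·f(k+1) − (k + 4)·f(k) − (1) = 0.
Bound: deg f ≤ -1.
d = -1 < 0 ⇒ no nonzero polynomial f; not summable.

not Gosper-summable; s_k does not exist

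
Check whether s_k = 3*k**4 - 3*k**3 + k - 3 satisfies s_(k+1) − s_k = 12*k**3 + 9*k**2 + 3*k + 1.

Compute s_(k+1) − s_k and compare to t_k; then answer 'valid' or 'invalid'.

s_(k+1) = k + 3*(k + 1)**4 - 3*(k + 1)**3 - 2
s_(k+1) − s_k = 12*k**3 + 9*k**2 + 3*k + 1
(s_(k+1) − s_k) − t_k = 0

Valid — Δs_k = t_k.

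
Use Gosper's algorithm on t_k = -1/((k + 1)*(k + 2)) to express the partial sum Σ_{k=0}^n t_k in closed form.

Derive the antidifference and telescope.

S(n) = (-n - 1)/(n + 2)

r(k) = (k + 1)/(k + 3) after simplifying.
A = k + 1, B = k + 3, C = 1.
Key eq: (k + 1)·f(k+1) = (k + 2)·f(k) + (1).
Bound: deg f ≤ 1.
Coefficient equations give f(k) = k.
R(k) = B(k−1)·f(k)/C(k) = k*(k + 2); s_k = R·t_k = -k/(k + 1).
s_(k+1) − s_k = -1/(k**2 + 3*k + 2) = t_k.
Evaluate: s_(n+1) = (-n - 1)/(n + 2); subtract s_(0) = 0 ⇒ S(n) = (-n - 1)/(n + 2).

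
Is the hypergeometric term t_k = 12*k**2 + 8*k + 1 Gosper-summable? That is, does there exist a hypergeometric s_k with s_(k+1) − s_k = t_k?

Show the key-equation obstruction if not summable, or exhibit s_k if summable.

Yes. s_k = k*(4*k**2 - 2*k - 1).

The ratio is (12*k**2 + 32*k + 21)/(12*k**2 + 8*k + 1).
Normal form (A,B,C) = (1, 1, k**2 + 2*k/3 + 1/12).
Solve (1)·f(k+1) − (1)·f(k) = k**2 + 2*k/3 + 1/12.
From deg A=0, deg B=0, deg C=2: d=3.
Solving with deg f ≤ 3: f(k) = k*(4*k**2 - 2*k - 1)/12.
So s_k = (B(k−1)f/C)·t_k = (k*(4*k**2 - 2*k - 1)/((2*k + 1)*(6*k + 1)))·t_k = k*(4*k**2 - 2*k - 1).
Δs = 12*k**2 + 8*k + 1, as required.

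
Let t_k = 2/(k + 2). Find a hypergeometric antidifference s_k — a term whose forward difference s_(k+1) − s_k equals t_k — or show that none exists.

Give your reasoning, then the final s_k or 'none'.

Compute t_(k+1)/t_k: get (k + 2)/(k + 3).
Gosper form: A/B · C(k+1)/C(k) with A=k + 2, B=k + 3, C=1.
Solve (k + 2)·f(k+1) − (k + 2)·f(k) = 1.
d = 0 from the (1,1,0) case.
f = c0 ⇒ A·f(k+1) − B(k−1)·f(k) − C = -1. The system {-1 = 0} is inconsistent; no antidifference.

none — t_k is not Gosper-summable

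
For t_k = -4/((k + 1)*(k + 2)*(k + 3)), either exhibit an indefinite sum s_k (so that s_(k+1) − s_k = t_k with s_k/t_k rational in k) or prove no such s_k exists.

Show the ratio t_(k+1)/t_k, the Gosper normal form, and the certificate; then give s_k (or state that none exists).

Step 1: r(k) = (k + 1)/(k + 4).
Gosper form: A/B · C(k+1)/C(k) with A=k + 1, B=k + 4, C=1.
Set up (k + 1)·f(k+1) − (k + 3)·f(k) − (1) = 0.
d = 2 from the (1,1,0) case.
Solving with deg f ≤ 2: f(k) = k*(k + 3)/4.
Get s_k = R·t_k = k*(-k - 3)/((k + 1)*(k + 2)) with R(k) = B(k−1)f(k)/C(k) = k*(k + 3)**2/4.
Verify: -4/(k**3 + 6*k**2 + 11*k + 6) matches t_k.

s_k = k*(-k - 3)/((k + 1)*(k + 2))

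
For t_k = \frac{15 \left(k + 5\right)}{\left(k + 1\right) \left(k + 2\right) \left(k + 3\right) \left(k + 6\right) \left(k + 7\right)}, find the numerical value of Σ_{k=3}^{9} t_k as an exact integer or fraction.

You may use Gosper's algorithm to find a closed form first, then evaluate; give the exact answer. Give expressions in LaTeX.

Σ = 161/6336

t_(k+1)/t_k = (k + 1)*(k + 6)**2/((k + 4)*(k + 5)*(k + 8)).
Factor: A=k + 1; B=k + 8; C=k**3 + 14*k**2 + 65*k + 100.
Need (k + 1)·f(k+1) − (k + 7)·f(k) = k**3 + 14*k**2 + 65*k + 100.
d = 6 from the (1,1,3) case.
Solve for f: f(k) = k*(k + 3)*(k + 4)**2*(k + 5)**2/36 (degree 6 ≤ 6).
Get s_k = R·t_k = 5*k*(k**2 + 9*k + 20)/(12*(k**3 + 9*k**2 + 20*k + 12)) with R(k) = B(k−1)f(k)/C(k) = k*(k + 3)*(k + 4)*(k + 7)/36.
Δs = 15*(k + 5)/(k**5 + 19*k**4 + 131*k**3 + 401*k**2 + 540*k + 252), as required.
Sum = s_(10) − s_(3); s_(10) = 875/2112, s_(3) = 7/18 ⇒ 161/6336.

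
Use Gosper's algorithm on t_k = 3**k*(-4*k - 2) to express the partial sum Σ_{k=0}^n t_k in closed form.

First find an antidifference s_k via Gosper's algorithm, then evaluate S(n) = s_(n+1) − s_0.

S(n) = -6*3**n*n - 2

r(k) = 3*(2*k + 3)/(2*k + 1) after simplifying.
So A=3 and B=1, with C=k + 1/2.
Key eq: (3)·f(k+1) = (1)·f(k) + (k + 1/2).
Degrees (0,0,1) ⇒ d ≤ 1.
Solving with deg f ≤ 1: f(k) = (k - 1)/2.
Get s_k = R·t_k = 2*3**k*(1 - k) with R(k) = B(k−1)f(k)/C(k) = (k - 1)/(2*k + 1).
Δs = 3**k*(-4*k - 2), as required.
Telescope: S(n) = s_(n+1) − s_(0) = -6*3**n*n − (2) = -6*3**n*n - 2.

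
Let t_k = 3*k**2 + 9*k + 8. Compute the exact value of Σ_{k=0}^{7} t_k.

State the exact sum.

Σ = 736

Step 1: r(k) = (3*k**2 + 15*k + 20)/(3*k**2 + 9*k + 8).
So A=1 and B=1, with C=k**2 + 3*k + 8/3.
Set up (1)·f(k+1) − (1)·f(k) − (k**2 + 3*k + 8/3) = 0.
deg f ≤ 3 (via 0,0,2).
Match coefficients ⇒ f(k) = k*(k**2 + 3*k + 4)/3.
Certificate R = B(k−1)f/C = k*(k**2 + 3*k + 4)/(3*k**2 + 9*k + 8) gives s_k = k*(k**2 + 3*k + 4).
Δs = 3*k**2 + 9*k + 8, as required.
Sum = s_(8) − s_(0); s_(8) = 736, s_(0) = 0 ⇒ 736.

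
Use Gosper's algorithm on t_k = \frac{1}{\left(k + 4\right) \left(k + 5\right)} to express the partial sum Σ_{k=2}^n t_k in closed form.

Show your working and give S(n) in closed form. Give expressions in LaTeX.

S(n) = \frac{n - 1}{6 \left(n + 5\right)}

Compute t_(k+1)/t_k: get (k + 4)/(k + 6).
Gosper form: A/B · C(k+1)/C(k) with A=k + 4, B=k + 6, C=1.
f must satisfy (k + 4)·f(k+1) − (k + 5)·f(k) = 1.
Bound: deg f ≤ 1.
Solving with deg f ≤ 1: f(k) = k/4.
Get s_k = R·t_k = k/(4*(k + 4)) with R(k) = B(k−1)f(k)/C(k) = k*(k + 5)/4.
Check: Δs_k = 1/(k**2 + 9*k + 20). ✓
Evaluate: s_(n+1) = (n + 1)/(4*(n + 5)); subtract s_(2) = 1/12 ⇒ S(n) = (n - 1)/(6*(n + 5)).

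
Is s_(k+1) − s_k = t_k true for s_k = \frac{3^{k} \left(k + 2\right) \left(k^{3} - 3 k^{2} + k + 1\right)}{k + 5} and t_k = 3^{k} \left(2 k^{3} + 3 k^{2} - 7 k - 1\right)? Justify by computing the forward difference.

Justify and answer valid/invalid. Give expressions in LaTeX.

Invalid: residual \frac{3^{k + 1} \left(- 2 k^{4} - 12 k^{3} - 11 k^{2} + 37 k + 6\right)}{k^{2} + 11 k + 30} ≠ 0.

s_(k+1) = 3**(k + 1)*k*(k**3 + 3*k**2 - 2*k - 6)/(k + 6)
s_(k+1) − s_k = 3**k*(2*k**5 + 19*k**4 + 50*k**3 - 21*k**2 - 110*k - 12)/(k**2 + 11*k + 30)
(s_(k+1) − s_k) − t_k = 3**(k + 1)*(-2*k**4 - 12*k**3 - 11*k**2 + 37*k + 6)/(k**2 + 11*k + 30)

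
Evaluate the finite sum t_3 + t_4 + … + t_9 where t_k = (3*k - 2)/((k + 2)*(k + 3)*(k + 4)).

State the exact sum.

Compute t_(k+1)/t_k: get (k + 2)*(3*k + 1)/((k + 5)*(3*k - 2)).
So A=k + 2 and B=k + 5, with C=k - 2/3.
Set up (k + 2)·f(k+1) − (k + 4)·f(k) − (k - 2/3) = 0.
d = 2 from the (1,1,1) case.
A polynomial solution: f(k) = k*(k - 4)/9.
Get s_k = R·t_k = k*(k - 4)/(3*(k + 2)*(k + 3)) with R(k) = B(k−1)f(k)/C(k) = k*(k - 4)*(k + 4)/(3*(3*k - 2)).
Check: Δs_k = (3*k - 2)/(k**3 + 9*k**2 + 26*k + 24). ✓
Sum = s_(10) − s_(3); s_(10) = 5/39, s_(3) = -1/30 ⇒ 21/130.

Σ = 21/130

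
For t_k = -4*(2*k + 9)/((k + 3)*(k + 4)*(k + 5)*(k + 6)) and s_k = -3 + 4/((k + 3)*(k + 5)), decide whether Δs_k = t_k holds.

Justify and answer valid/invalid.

s_(k+1) = -3 + 4/((k + 4)*(k + 6))
s_(k+1) − s_k = 4*(-2*k - 9)/(k**4 + 18*k**3 + 119*k**2 + 342*k + 360)
(s_(k+1) − s_k) − t_k = 0

Valid: the claim telescopes to t_k.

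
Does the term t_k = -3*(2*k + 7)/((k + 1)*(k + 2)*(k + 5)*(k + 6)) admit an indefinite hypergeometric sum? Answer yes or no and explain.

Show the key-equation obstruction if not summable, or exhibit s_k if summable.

Yes. s_k = 3*k*(-k - 6)/(5*(k**2 + 6*k + 5)).

Step 1: r(k) = (k + 1)*(k + 5)*(2*k + 9)/((k + 3)*(k + 7)*(2*k + 7)).
Take A(k)=k + 1, B(k)=k + 7, C(k)=k**3 + 21*k**2/2 + 73*k/2 + 42.
Key eq: (k + 1)·f(k+1) = (k + 6)·f(k) + (k**3 + 21*k**2/2 + 73*k/2 + 42).
d = 5 from the (1,1,3) case.
Solving with deg f ≤ 5: f(k) = k*(k + 2)*(k + 3)*(k + 4)*(k + 6)/10.
Get s_k = R·t_k = 3*k*(-k - 6)/(5*(k**2 + 6*k + 5)) with R(k) = B(k−1)f(k)/C(k) = k*(k + 2)*(k + 6)**2/(5*(2*k + 7)).
Δs = 3*(-2*k - 7)/(k**4 + 14*k**3 + 65*k**2 + 112*k + 60), as required.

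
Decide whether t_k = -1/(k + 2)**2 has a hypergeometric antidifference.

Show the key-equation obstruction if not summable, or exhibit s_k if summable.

Ratio r(k) = (k + 2)**2/(k + 3)**2.
A = k**2 + 4*k + 4, B = k**2 + 6*k + 9, C = 1.
Need (k**2 + 4*k + 4)·f(k+1) − (k**2 + 4*k + 4)·f(k) = 1.
d = 0 from the (2,2,0) case.
Generic f = c0 gives residual -1; -1 = 0 cannot hold, so t_k is not Gosper-summable.

No; the coefficient equations for f are inconsistent.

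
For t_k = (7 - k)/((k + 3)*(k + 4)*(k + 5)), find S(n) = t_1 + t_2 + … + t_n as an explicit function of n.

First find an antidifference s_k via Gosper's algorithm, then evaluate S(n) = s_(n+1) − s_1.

S(n) = n*(n + 29)/(20*(n**2 + 9*n + 20))

Ratio r(k) = (k - 6)*(k + 3)/((k - 7)*(k + 6)).
A = k + 3, B = k + 6, C = k - 7.
Key eq: (k + 3)·f(k+1) = (k + 5)·f(k) + (k - 7).
From deg A=1, deg B=1, deg C=1: d=2.
A polynomial solution: f(k) = -k*(k + 13)/6.
Certificate R = B(k−1)f/C = -k*(k + 5)*(k + 13)/(6*(k - 7)) gives s_k = k*(k + 13)/(6*(k + 3)*(k + 4)).
s_(k+1) − s_k = (7 - k)/(k**3 + 12*k**2 + 47*k + 60) = t_k.
Telescope: S(n) = s_(n+1) − s_(1) = (n**2 + 15*n + 14)/(6*(n**2 + 9*n + 20)) − (7/60) = n*(n + 29)/(20*(n**2 + 9*n + 20)).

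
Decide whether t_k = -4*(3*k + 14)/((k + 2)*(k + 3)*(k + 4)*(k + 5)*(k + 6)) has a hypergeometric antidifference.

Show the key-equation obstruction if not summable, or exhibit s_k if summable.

The ratio is (k + 2)*(3*k + 17)/((k + 7)*(3*k + 14)).
Factor: A=k + 2; B=k + 7; C=k + 14/3.
Key eq: (k + 2)·f(k+1) = (k + 6)·f(k) + (k + 14/3).
From deg A=1, deg B=1, deg C=1: d=4.
A polynomial solution: f(k) = k*(k + 4)*(k**2 + 10*k + 31)/90.
So s_k = (B(k−1)f/C)·t_k = (k*(k + 4)*(k + 6)*(k**2 + 10*k + 31)/(30*(3*k + 14)))·t_k = 2*k*(-k**2 - 10*k - 31)/(15*(k**3 + 10*k**2 + 31*k + 30)).
s_(k+1) − s_k = 4*(-3*k - 14)/(k**5 + 20*k**4 + 155*k**3 + 580*k**2 + 1044*k + 720) = t_k.

Yes. s_k = 2*k*(-k**2 - 10*k - 31)/(15*(k**3 + 10*k**2 + 31*k + 30)).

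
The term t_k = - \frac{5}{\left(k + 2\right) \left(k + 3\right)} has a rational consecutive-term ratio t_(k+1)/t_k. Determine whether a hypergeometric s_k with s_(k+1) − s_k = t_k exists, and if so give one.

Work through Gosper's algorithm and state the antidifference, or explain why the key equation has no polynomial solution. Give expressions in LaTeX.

Ratio r(k) = (k + 2)/(k + 4).
Factor: A=k + 2; B=k + 4; C=1.
Solve (k + 2)·f(k+1) − (k + 3)·f(k) = 1.
Bound: deg f ≤ 1.
Solving with deg f ≤ 1: f(k) = k/2.
So s_k = (B(k−1)f/C)·t_k = (k*(k + 3)/2)·t_k = -5*k/(2*k + 4).
s_(k+1) − s_k = -5/(k**2 + 5*k + 6) = t_k.

s_k = - \frac{5 k}{2 k + 4}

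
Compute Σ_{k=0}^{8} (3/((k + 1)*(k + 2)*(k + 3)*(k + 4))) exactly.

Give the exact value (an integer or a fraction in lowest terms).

r(k) = (k + 1)/(k + 5) after simplifying.
Normal form (A,B,C) = (k + 1, k + 5, 1).
Solve (k + 1)·f(k+1) − (k + 4)·f(k) = 1.
deg f ≤ 3 (via 1,1,0).
A polynomial solution: f(k) = k*(k**2 + 6*k + 11)/18.
Certificate R = B(k−1)f/C = k*(k + 4)*(k**2 + 6*k + 11)/18 gives s_k = k*(k**2 + 6*k + 11)/(6*(k + 1)*(k + 2)*(k + 3)).
Check: Δs_k = 3/(k**4 + 10*k**3 + 35*k**2 + 50*k + 24). ✓
Σ_(k=0)^(8) t_k = s_(9) − s_(0) = 73/440 − (0) = 73/440.

Σ = 73/440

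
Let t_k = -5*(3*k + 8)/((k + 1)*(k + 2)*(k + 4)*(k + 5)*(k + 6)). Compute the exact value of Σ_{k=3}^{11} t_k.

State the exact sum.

Σ = -1035/49504

Ratio r(k) = (k + 1)*(k + 4)*(3*k + 11)/((k + 3)*(k + 7)*(3*k + 8)).
A = k + 1, B = k + 7, C = k**2 + 17*k/3 + 8.
Key eq: (k + 1)·f(k+1) = (k + 6)·f(k) + (k**2 + 17*k/3 + 8).
From deg A=1, deg B=1, deg C=2: d=5.
A polynomial solution: f(k) = k*(k + 2)*(k + 3)*(k**2 + 10*k + 29)/60.
Get s_k = R·t_k = k*(-k**2 - 10*k - 29)/(4*(k**3 + 10*k**2 + 29*k + 20)) with R(k) = B(k−1)f(k)/C(k) = k*(k + 2)*(k + 6)*(k**2 + 10*k + 29)/(20*(3*k + 8)).
Δs = 5*(-3*k - 8)/(k**5 + 18*k**4 + 121*k**3 + 372*k**2 + 508*k + 240), as required.
Σ_(k=3)^(11) t_k = s_(12) − s_(3) = -879/3536 − (-51/224) = -1035/49504.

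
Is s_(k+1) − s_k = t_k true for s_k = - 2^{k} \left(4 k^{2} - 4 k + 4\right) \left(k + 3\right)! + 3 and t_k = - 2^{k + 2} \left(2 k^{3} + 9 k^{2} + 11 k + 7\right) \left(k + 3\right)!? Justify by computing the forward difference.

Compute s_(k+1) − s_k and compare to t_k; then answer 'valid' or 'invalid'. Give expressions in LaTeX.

s_(k+1) = 2**(k + 1)*(4*k - 4*(k + 1)**2)*factorial(k + 4) + 3
s_(k+1) − s_k = -2**(k + 2)*(2*k**3 + 9*k**2 + 11*k + 7)*factorial(k + 3)
(s_(k+1) − s_k) − t_k = 0

valid (s_(k+1) − s_k reduces to t_k)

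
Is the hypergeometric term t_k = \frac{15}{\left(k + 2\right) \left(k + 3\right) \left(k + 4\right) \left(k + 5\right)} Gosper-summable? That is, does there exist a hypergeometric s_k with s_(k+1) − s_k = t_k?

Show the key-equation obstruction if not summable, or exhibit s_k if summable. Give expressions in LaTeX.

Compute t_(k+1)/t_k: get (k + 2)/(k + 6).
Factor: A=k + 2; B=k + 6; C=1.
Solve (k + 2)·f(k+1) − (k + 5)·f(k) = 1.
Bound: deg f ≤ 3.
Solving with deg f ≤ 3: f(k) = k*(k**2 + 9*k + 26)/72.
R(k) = B(k−1)·f(k)/C(k) = k*(k + 5)*(k**2 + 9*k + 26)/72; s_k = R·t_k = 5*k*(k**2 + 9*k + 26)/(24*(k + 2)*(k + 3)*(k + 4)).
s_(k+1) − s_k = 15/(k**4 + 14*k**3 + 71*k**2 + 154*k + 120) = t_k.

Yes. s_k = \frac{5 k \left(k^{2} + 9 k + 26\right)}{24 \left(k + 2\right) \left(k + 3\right) \left(k + 4\right)}.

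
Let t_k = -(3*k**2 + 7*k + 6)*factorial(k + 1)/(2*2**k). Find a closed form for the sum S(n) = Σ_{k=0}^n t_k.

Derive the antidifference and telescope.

S(n) = 2**(-n - 1)*(2**(n + 3) - 3*n**3*factorial(n) - 16*n**2*factorial(n) - 27*n*factorial(n) - 14*factorial(n))

The ratio is (k + 2)*(7*k + 3*(k + 1)**2 + 13)/(2*(3*k**2 + 7*k + 6)).
Factor: A=k/2 + 1; B=1; C=k**2 + 7*k/3 + 2.
Need (k/2 + 1)·f(k+1) − (1)·f(k) = k**2 + 7*k/3 + 2.
From deg A=1, deg B=0, deg C=2: d=1.
A polynomial solution: f(k) = 2*(3*k + 4)/3.
Then R = B(k−1)f/C = 2*(3*k + 4)/(3*k**2 + 7*k + 6), so s_k = R(k)·t_k = -(3*k + 4)*factorial(k + 1)/2**k.
Verify: -(3*k**2 + 7*k + 6)*factorial(k + 1)/(2*2**k) matches t_k.
s_(n+1) = -2**(-n - 1)*(3*n + 7)*factorial(n + 2) and s_(0) = -4, so S(n) = 2**(-n - 1)*(2**(n + 3) - 3*n**3*factorial(n) - 16*n**2*factorial(n) - 27*n*factorial(n) - 14*factorial(n)).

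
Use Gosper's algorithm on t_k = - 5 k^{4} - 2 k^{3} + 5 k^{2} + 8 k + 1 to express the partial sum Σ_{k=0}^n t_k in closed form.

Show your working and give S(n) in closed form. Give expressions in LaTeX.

t_(k+1)/t_k = (5*k**4 + 22*k**3 + 31*k**2 + 8*k - 7)/(5*k**4 + 2*k**3 - 5*k**2 - 8*k - 1).
Take A(k)=1, B(k)=1, C(k)=k**4 + 2*k**3/5 - k**2 - 8*k/5 - 1/5.
Set up (1)·f(k+1) − (1)·f(k) − (k**4 + 2*k**3/5 - k**2 - 8*k/5 - 1/5) = 0.
d = 5 from the (0,0,4) case.
Solving with deg f ≤ 5: f(k) = k*(k**4 - 2*k**3 - k**2 - k + 2)/5.
R(k) = B(k−1)·f(k)/C(k) = k*(k**4 - 2*k**3 - k**2 - k + 2)/(5*k**4 + 2*k**3 - 5*k**2 - 8*k - 1); s_k = R·t_k = k*(-k**4 + 2*k**3 + k**2 + k - 2).
Check: Δs_k = -5*k**4 - 2*k**3 + 5*k**2 + 8*k + 1. ✓
Telescope: S(n) = s_(n+1) − s_(0) = -n**5 - 3*n**4 - n**3 + 6*n**2 + 6*n + 1 − (0) = -n**5 - 3*n**4 - n**3 + 6*n**2 + 6*n + 1.

S(n) = - n^{5} - 3 n^{4} - n^{3} + 6 n^{2} + 6 n + 1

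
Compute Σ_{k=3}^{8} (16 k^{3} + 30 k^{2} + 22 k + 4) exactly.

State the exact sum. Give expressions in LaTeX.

Compute t_(k+1)/t_k: get (8*k**3 + 39*k**2 + 65*k + 36)/(8*k**3 + 15*k**2 + 11*k + 2).
Take A(k)=1, B(k)=1, C(k)=k**3 + 15*k**2/8 + 11*k/8 + 1/4.
Need (1)·f(k+1) − (1)·f(k) = k**3 + 15*k**2/8 + 11*k/8 + 1/4.
Bound: deg f ≤ 4.
Match coefficients ⇒ f(k) = k*(2*k**3 + k**2 - 1)/8.
So s_k = (B(k−1)f/C)·t_k = (k*(2*k**3 + k**2 - 1)/(8*k**3 + 15*k**2 + 11*k + 2))·t_k = 2*k*(2*k**3 + k**2 - 1).
Δs = 16*k**3 + 30*k**2 + 22*k + 4, as required.
Σ_(k=3)^(8) t_k = s_(9) − s_(3) = 27684 − (372) = 27312.

Σ = 27312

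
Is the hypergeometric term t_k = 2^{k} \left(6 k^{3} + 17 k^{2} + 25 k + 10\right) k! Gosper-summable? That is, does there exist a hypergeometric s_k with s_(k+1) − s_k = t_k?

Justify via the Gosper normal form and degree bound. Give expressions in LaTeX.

Compute t_(k+1)/t_k: get 2*(6*k**4 + 41*k**3 + 112*k**2 + 135*k + 58)/(6*k**3 + 17*k**2 + 25*k + 10).
Gosper form: A/B · C(k+1)/C(k) with A=2*k + 2, B=1, C=k**3 + 17*k**2/6 + 25*k/6 + 5/3.
Need (2*k + 2)·f(k+1) − (1)·f(k) = k**3 + 17*k**2/6 + 25*k/6 + 5/3.
d = 2 from the (1,0,3) case.
Solve for f: f(k) = (3*k**2 + k + 2)/6 (degree 2 ≤ 2).
R(k) = B(k−1)·f(k)/C(k) = (3*k**2 + k + 2)/(6*k**3 + 17*k**2 + 25*k + 10); s_k = R·t_k = 2**k*(3*k**2 + k + 2)*factorial(k).
s_(k+1) − s_k = 2**k*(6*k**3 + 17*k**2 + 25*k + 10)*factorial(k) = t_k.

Yes. s_k = 2^{k} \left(3 k^{2} + k + 2\right) k!.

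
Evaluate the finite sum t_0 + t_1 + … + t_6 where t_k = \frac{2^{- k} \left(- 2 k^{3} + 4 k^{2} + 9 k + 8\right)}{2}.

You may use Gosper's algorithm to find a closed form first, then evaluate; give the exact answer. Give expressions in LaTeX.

Σ = 293/32

t_(k+1)/t_k = (2*k**3 + 2*k**2 - 11*k - 19)/(2*(2*k**3 - 4*k**2 - 9*k - 8)).
Take A(k)=1/2, B(k)=1, C(k)=k**3 - 2*k**2 - 9*k/2 - 4.
f must satisfy (1/2)·f(k+1) − (1)·f(k) = k**3 - 2*k**2 - 9*k/2 - 4.
deg f ≤ 3 (via 0,0,3).
A polynomial solution: f(k) = -2*k**3 - 2*k**2 - k + 3.
Get s_k = R·t_k = (2*k**3 + 2*k**2 + k - 3)/2**k with R(k) = B(k−1)f(k)/C(k) = -2*(2*k**3 + 2*k**2 + k - 3)/(2*k**3 - 4*k**2 - 9*k - 8).
Check: Δs_k = (-2*k**3 + 4*k**2 + 9*k + 8)/(2*2**k). ✓
Evaluate s at k=7 and k=0: 197/32 and -3; difference 293/32.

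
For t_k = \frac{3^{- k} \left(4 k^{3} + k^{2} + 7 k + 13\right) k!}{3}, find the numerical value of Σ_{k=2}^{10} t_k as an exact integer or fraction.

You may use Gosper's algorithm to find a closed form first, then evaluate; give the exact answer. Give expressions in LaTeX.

Compute t_(k+1)/t_k: get (k + 1)*(7*k + 4*(k + 1)**3 + (k + 1)**2 + 20)/(3*(4*k**3 + k**2 + 7*k + 13)).
A = k/3 + 1/3, B = 1, C = k**3 + k**2/4 + 7*k/4 + 13/4.
f must satisfy (k/3 + 1/3)·f(k+1) − (1)·f(k) = k**3 + k**2/4 + 7*k/4 + 13/4.
Degrees (1,0,3) ⇒ d ≤ 2.
A polynomial solution: f(k) = 3*(4*k**2 + k - 4)/4.
Certificate R = B(k−1)f/C = 3*(4*k**2 + k - 4)/(4*k**3 + k**2 + 7*k + 13) gives s_k = (4*k**2 + k - 4)*factorial(k)/3**k.
Check: Δs_k = (4*k**3 + k**2 + 7*k + 13)*factorial(k)/(3*3**k). ✓
Evaluate s at k=11 and k=2: 241964800/2187 and 28/9; difference 241957996/2187.

Σ = 241957996/2187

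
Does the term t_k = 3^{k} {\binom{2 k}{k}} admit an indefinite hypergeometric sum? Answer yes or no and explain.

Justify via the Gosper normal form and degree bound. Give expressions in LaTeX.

The ratio is 6*(2*k + 1)/(k + 1).
A = 12*k + 6, B = k + 1, C = 1.
Key eq: (12*k + 6)·f(k+1) = (k)·f(k) + (1).
deg f ≤ -1 (via 1,1,0).
d = -1 < 0 ⇒ no nonzero polynomial f; not summable.

No — negative degree bound, so no certificate f.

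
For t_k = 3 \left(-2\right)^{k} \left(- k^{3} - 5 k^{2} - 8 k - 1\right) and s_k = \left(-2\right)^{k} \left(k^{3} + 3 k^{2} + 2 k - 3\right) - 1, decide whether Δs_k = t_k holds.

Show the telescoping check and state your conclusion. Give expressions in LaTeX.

s_(k+1) = (-2)**(k + 1)*(2*k + (k + 1)**3 + 3*(k + 1)**2 - 1) - 1
s_(k+1) − s_k = 3*(-2)**k*(-k**3 - 5*k**2 - 8*k - 1)
(s_(k+1) − s_k) − t_k = 0

valid; difference matches t_k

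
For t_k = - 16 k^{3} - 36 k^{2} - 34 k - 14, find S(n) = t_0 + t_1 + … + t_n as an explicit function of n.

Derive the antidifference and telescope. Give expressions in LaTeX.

S(n) = - 4 n^{4} - 20 n^{3} - 39 n^{2} - 37 n - 14

t_(k+1)/t_k = (8*k**3 + 42*k**2 + 77*k + 50)/(8*k**3 + 18*k**2 + 17*k + 7).
A = 1, B = 1, C = k**3 + 9*k**2/4 + 17*k/8 + 7/8.
Solve (1)·f(k+1) − (1)·f(k) = k**3 + 9*k**2/4 + 17*k/8 + 7/8.
From deg A=0, deg B=0, deg C=3: d=4.
Solving with deg f ≤ 4: f(k) = k*(k + 1)*(4*k**2 + 3)/16.
Certificate R = B(k−1)f/C = k*(4*k**2 + 3)/(2*(8*k**2 + 10*k + 7)) gives s_k = k*(-4*k**3 - 4*k**2 - 3*k - 3).
Check: Δs_k = -16*k**3 - 36*k**2 - 34*k - 14. ✓
Σ_(k=0)^n t_k = s_(n+1) − s_(0) = (-4*n**4 - 20*n**3 - 39*n**2 - 37*n - 14) − (0), i.e. -4*n**4 - 20*n**3 - 39*n**2 - 37*n - 14.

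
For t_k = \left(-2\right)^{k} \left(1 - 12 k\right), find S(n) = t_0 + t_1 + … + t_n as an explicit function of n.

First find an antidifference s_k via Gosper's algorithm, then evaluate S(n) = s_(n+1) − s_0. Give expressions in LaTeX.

The ratio is 2*(-12*k - 11)/(12*k - 1).
Factor: A=-2; B=1; C=k - 1/12.
Key eq: (-2)·f(k+1) = (1)·f(k) + (k - 1/12).
Degrees (0,0,1) ⇒ d ≤ 1.
Solve for f: f(k) = -(4*k - 3)/12 (degree 1 ≤ 1).
Certificate R = B(k−1)f/C = -(4*k - 3)/(12*k - 1) gives s_k = (-2)**k*(4*k - 3).
Verify: (-2)**k*(1 - 12*k) matches t_k.
s_(n+1) = (-2)**(n + 1)*(4*n + 1) and s_(0) = -3, so S(n) = (-2)**(n + 1) + (-2)**(n + 3)*n + 3.

S(n) = \left(-2\right)^{n + 1} + \left(-2\right)^{n + 3} n + 3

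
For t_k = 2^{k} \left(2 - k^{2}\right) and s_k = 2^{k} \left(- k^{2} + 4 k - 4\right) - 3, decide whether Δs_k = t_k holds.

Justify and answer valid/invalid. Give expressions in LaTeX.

s_(k+1) = 2**(k + 1)*(4*k - (k + 1)**2) - 3
s_(k+1) − s_k = 2**k*(2 - k**2)
(s_(k+1) − s_k) − t_k = 0

Valid — Δs_k = t_k.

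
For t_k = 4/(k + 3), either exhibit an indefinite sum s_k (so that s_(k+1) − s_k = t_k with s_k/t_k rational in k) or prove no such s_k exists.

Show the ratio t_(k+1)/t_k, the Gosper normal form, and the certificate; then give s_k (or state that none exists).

t_(k+1)/t_k = (k + 3)/(k + 4).
Factor: A=k + 3; B=k + 4; C=1.
Set up (k + 3)·f(k+1) − (k + 3)·f(k) − (1) = 0.
d = 0 from the (1,1,0) case.
Generic f = c0 gives residual -1; -1 = 0 cannot hold, so t_k is not Gosper-summable.

not Gosper-summable; s_k does not exist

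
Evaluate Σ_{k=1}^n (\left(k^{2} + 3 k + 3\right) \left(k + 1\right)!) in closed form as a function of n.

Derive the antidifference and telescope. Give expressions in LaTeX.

Compute t_(k+1)/t_k: get (k + 2)*(3*k + (k + 1)**2 + 6)/(k**2 + 3*k + 3).
Take A(k)=k + 2, B(k)=1, C(k)=k**2 + 3*k + 3.
Set up (k + 2)·f(k+1) − (1)·f(k) − (k**2 + 3*k + 3) = 0.
From deg A=1, deg B=0, deg C=2: d=1.
Solve for f: f(k) = k + 1 (degree 1 ≤ 1).
Get s_k = R·t_k = (k + 1)*factorial(k + 1) with R(k) = B(k−1)f(k)/C(k) = (k + 1)/(k**2 + 3*k + 3).
Check: Δs_k = (k**2 + 3*k + 3)*factorial(k + 1). ✓
Evaluate: s_(n+1) = (n + 2)*factorial(n + 2); subtract s_(1) = 4 ⇒ S(n) = n*factorial(n + 2) + 2*factorial(n + 2) - 4.

S(n) = n \left(n + 2\right)! + 2 \left(n + 2\right)! - 4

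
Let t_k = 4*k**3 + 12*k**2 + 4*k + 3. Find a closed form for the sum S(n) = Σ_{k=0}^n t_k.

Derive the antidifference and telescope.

Ratio r(k) = (4*k**3 + 24*k**2 + 40*k + 23)/(4*k**3 + 12*k**2 + 4*k + 3).
Factor: A=1; B=1; C=k**3 + 3*k**2 + k + 3/4.
Solve (1)·f(k+1) − (1)·f(k) = k**3 + 3*k**2 + k + 3/4.
Bound: deg f ≤ 4.
Coefficient equations give f(k) = k*(k**3 + 2*k**2 - 3*k + 3)/4.
R(k) = B(k−1)·f(k)/C(k) = k*(k**3 + 2*k**2 - 3*k + 3)/(4*k**3 + 12*k**2 + 4*k + 3); s_k = R·t_k = k*(k**3 + 2*k**2 - 3*k + 3).
s_(k+1) − s_k = 4*k**3 + 12*k**2 + 4*k + 3 = t_k.
s_(n+1) = n**4 + 6*n**3 + 9*n**2 + 7*n + 3 and s_(0) = 0, so S(n) = n**4 + 6*n**3 + 9*n**2 + 7*n + 3.

S(n) = n**4 + 6*n**3 + 9*n**2 + 7*n + 3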